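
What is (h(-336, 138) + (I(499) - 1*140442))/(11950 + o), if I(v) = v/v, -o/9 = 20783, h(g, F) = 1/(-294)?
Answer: 41289655/51478518 ≈ 0.80208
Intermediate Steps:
h(g, F) = -1/294
o = -187047 (o = -9*20783 = -187047)
I(v) = 1
(h(-336, 138) + (I(499) - 1*140442))/(11950 + o) = (-1/294 + (1 - 1*140442))/(11950 - 187047) = (-1/294 + (1 - 140442))/(-175097) = (-1/294 - 140441)*(-1/175097) = -41289655/294*(-1/175097) = 41289655/51478518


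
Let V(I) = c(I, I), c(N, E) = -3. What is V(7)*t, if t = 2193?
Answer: -6579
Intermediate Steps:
V(I) = -3
V(7)*t = -3*2193 = -6579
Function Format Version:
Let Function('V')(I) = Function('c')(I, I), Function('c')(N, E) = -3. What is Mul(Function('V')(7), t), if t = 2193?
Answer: -6579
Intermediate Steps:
Function('V')(I) = -3
Mul(Function('V')(7), t) = Mul(-3, 2193) = -6579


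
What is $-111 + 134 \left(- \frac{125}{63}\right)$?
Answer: $- \frac{23743}{63} \approx -376.87$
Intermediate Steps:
$-111 + 134 \left(- \frac{125}{63}\right) = -111 - \frac{16750}{63} = - \frac{23743}{63}$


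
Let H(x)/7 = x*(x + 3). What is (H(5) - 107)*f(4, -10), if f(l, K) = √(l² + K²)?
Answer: 346*√29 ≈ 1863.3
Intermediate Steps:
f(l, K) = √(K² + l²)
H(x) = 7*x*(3 + x) (H(x) = 7*(x*(x + 3)) = 7*(x*(3 + x)) = 7*x*(3 + x))
(H(5) - 107)*f(4, -10) = (7*5*(3 + 5) - 107)*√((-10)² + 4²) = (7*5*8 - 107)*√(100 + 16) = (280 - 107)*√116 = 173*(2*√29) = 346*√29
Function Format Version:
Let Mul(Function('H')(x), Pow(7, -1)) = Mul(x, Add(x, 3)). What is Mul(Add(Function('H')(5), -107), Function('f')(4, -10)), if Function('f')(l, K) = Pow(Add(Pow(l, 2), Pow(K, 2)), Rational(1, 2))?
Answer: Mul(346, Pow(29, Rational(1, 2))) ≈ 1863.3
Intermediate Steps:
Function('f')(l, K) = Pow(Add(Pow(K, 2), Pow(l, 2)), Rational(1, 2))
Function('H')(x) = Mul(7, x, Add(3, x)) (Function('H')(x) = Mul(7, Mul(x, Add(x, 3))) = Mul(7, Mul(x, Add(3, x))) = Mul(7, x, Add(3, x)))
Mul(Add(Function('H')(5), -107), Function('f')(4, -10)) = Mul(Add(Mul(7, 5, Add(3, 5)), -107), Pow(Add(Pow(-10, 2), Pow(4, 2)), Rational(1, 2))) = Mul(Add(Mul(7, 5, 8), -107), Pow(Add(100, 16), Rational(1, 2))) = Mul(Add(280, -107), Pow(116, Rational(1, 2))) = Mul(173, Mul(2, Pow(29, Rational(1, 2)))) = Mul(346, Pow(29, Rational(1, 2)))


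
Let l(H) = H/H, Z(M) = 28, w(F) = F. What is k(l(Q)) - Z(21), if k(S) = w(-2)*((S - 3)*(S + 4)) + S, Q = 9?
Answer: -7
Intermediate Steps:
l(H) = 1
k(S) = S - 2*(-3 + S)*(4 + S) (k(S) = -2*(S - 3)*(S + 4) + S = -2*(-3 + S)*(4 + S) + S = S - 2*(-3 + S)*(4 + S))
k(l(Q)) - Z(21) = (24 - 1*1 - 2*1**2) - 1*28 = (24 - 1 - 2*1) - 28 = (24 - 1 - 2) - 28 = 21 - 28 = -7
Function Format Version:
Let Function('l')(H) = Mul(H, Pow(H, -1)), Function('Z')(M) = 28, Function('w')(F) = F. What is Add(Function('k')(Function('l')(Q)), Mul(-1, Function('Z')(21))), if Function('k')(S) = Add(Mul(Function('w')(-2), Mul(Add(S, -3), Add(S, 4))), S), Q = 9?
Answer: -7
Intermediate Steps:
Function('l')(H) = 1
Function('k')(S) = Add(S, Mul(-2, Add(-3, S), Add(4, S))) (Function('k')(S) = Add(Mul(-2, Mul(Add(S, -3), Add(S, 4))), S) = Add(Mul(-2, Mul(Add(-3, S), Add(4, S))), S) = Add(Mul(-2, Add(-3, S), Add(4, S)), S) = Add(S, Mul(-2, Add(-3, S), Add(4, S))))
Add(Function('k')(Function('l')(Q)), Mul(-1, Function('Z')(21))) = Add(Add(24, Mul(-1, 1), Mul(-2, Pow(1, 2))), Mul(-1, 28)) = Add(Add(24, -1, Mul(-2, 1)), -28) = Add(Add(24, -1, -2), -28) = Add(21, -28) = -7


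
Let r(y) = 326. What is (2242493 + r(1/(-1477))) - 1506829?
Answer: 735990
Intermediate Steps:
(2242493 + r(1/(-1477))) - 1506829 = (2242493 + 326) - 1506829 = 2242819 - 1506829 = 735990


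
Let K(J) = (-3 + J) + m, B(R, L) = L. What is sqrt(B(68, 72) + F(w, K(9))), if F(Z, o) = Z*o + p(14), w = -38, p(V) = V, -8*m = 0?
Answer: I*sqrt(142) ≈ 11.916*I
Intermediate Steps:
m = 0 (m = -1/8*0 = 0)
K(J) = -3 + J (K(J) = (-3 + J) + 0 = -3 + J)
F(Z, o) = 14 + Z*o (F(Z, o) = Z*o + 14 = 14 + Z*o)
sqrt(B(68, 72) + F(w, K(9))) = sqrt(72 + (14 - 38*(-3 + 9))) = sqrt(72 + (14 - 38*6)) = sqrt(72 + (14 - 228)) = sqrt(72 - 214) = sqrt(-142) = I*sqrt(142)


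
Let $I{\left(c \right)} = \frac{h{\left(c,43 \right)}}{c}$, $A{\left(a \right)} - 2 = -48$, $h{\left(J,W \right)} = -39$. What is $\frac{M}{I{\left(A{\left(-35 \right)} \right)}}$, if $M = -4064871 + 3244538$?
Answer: $- \frac{37735318}{39} \approx -9.6757 \cdot 10^{5}$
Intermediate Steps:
$A{\left(a \right)} = -46$ ($A{\left(a \right)} = 2 - 48 = -46$)
$I{\left(c \right)} = - \frac{39}{c}$
$M = -820333$
$\frac{M}{I{\left(A{\left(-35 \right)} \right)}} = - \frac{820333}{\left(-39\right) \frac{1}{-46}} = - \frac{820333}{\left(-39\right) \left(- \frac{1}{46}\right)} = - \frac{820333}{\frac{39}{46}} = \left(-820333\right) \frac{46}{39} = - \frac{37735318}{39}$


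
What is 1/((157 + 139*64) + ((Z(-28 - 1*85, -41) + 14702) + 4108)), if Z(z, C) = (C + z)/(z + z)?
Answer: 113/3148596 ≈ 3.5889e-5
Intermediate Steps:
Z(z, C) = (C + z)/(2*z) (Z(z, C) = (C + z)/((2*z)) = (C + z)*(1/(2*z)) = (C + z)/(2*z))
1/((157 + 139*64) + ((Z(-28 - 1*85, -41) + 14702) + 4108)) = 1/((157 + 139*64) + (((-41 + (-28 - 1*85))/(2*(-28 - 1*85)) + 14702) + 4108)) = 1/((157 + 8896) + (((-41 + (-28 - 85))/(2*(-28 - 85)) + 14702) + 4108)) = 1/(9053 + (((½)*(-41 - 113)/(-113) + 14702) + 4108)) = 1/(9053 + (((½)*(-1/113)*(-154) + 14702) + 4108)) = 1/(9053 + ((77/113 + 14702) + 4108)) = 1/(9053 + (1661403/113 + 4108)) = 1/(9053 + 2125607/113) = 1/(3148596/113) = 113/3148596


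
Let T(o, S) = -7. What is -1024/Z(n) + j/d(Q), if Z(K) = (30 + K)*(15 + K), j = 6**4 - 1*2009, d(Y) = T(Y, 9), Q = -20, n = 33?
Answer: 2741/27 ≈ 101.52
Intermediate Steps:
d(Y) = -7
j = -713 (j = 1296 - 2009 = -713)
Z(K) = (15 + K)*(30 + K)
-1024/Z(n) + j/d(Q) = -1024/(450 + 33**2 + 45*33) - 713/(-7) = -1024/(450 + 1089 + 1485) - 713*(-1/7) = -1024/3024 + 713/7 = -1024*1/3024 + 713/7 = -64/189 + 713/7 = 2741/27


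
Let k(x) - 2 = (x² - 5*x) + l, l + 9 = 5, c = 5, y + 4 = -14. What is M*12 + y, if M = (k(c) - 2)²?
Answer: 174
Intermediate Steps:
y = -18 (y = -4 - 14 = -18)
l = -4 (l = -9 + 5 = -4)
k(x) = -2 + x² - 5*x (k(x) = 2 + ((x² - 5*x) - 4) = 2 + (-4 + x² - 5*x) = -2 + x² - 5*x)
M = 16 (M = ((-2 + 5² - 5*5) - 2)² = ((-2 + 25 - 25) - 2)² = (-2 - 2)² = (-4)² = 16)
M*12 + y = 16*12 - 18 = 192 - 18 = 174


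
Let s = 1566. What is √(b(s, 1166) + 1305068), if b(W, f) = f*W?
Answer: 4*√195689 ≈ 1769.5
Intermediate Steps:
b(W, f) = W*f
√(b(s, 1166) + 1305068) = √(1566*1166 + 1305068) = √(1825956 + 1305068) = √3131024 = 4*√195689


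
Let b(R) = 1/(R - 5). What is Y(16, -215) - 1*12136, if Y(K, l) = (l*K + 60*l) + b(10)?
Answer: -142379/5 ≈ -28476.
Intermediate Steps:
b(R) = 1/(-5 + R)
Y(K, l) = ⅕ + 60*l + K*l (Y(K, l) = (l*K + 60*l) + 1/(-5 + 10) = (K*l + 60*l) + 1/5 = (60*l + K*l) + ⅕ = ⅕ + 60*l + K*l)
Y(16, -215) - 1*12136 = (⅕ + 60*(-215) + 16*(-215)) - 1*12136 = (⅕ - 12900 - 3440) - 12136 = -81699/5 - 12136 = -142379/5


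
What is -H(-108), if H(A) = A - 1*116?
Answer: 224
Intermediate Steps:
H(A) = -116 + A (H(A) = A - 116 = -116 + A)
-H(-108) = -(-116 - 108) = -1*(-224) = 224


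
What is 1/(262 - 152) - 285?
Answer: -31349/110 ≈ -284.99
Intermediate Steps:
1/(262 - 152) - 285 = 1/110 - 285 = -31349/110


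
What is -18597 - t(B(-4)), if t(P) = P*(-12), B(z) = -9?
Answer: -18705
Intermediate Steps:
t(P) = -12*P
-18597 - t(B(-4)) = -18597 - (-12)*(-9) = -18597 - 1*108 = -18597 - 108 = -18705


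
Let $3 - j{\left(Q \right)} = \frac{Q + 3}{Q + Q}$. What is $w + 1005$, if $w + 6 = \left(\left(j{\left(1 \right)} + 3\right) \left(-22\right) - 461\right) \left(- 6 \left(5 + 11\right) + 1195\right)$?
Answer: $-602352$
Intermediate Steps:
$j{\left(Q \right)} = 3 - \frac{3 + Q}{2 Q}$ ($j{\left(Q \right)} = 3 - \frac{Q + 3}{Q + Q} = 3 - \frac{3 + Q}{2 Q}$)
$w = -603357$ ($w = -6 + \left(\left(\frac{-3 + 5 \cdot 1}{2 \cdot 1} + 3\right) \left(-22\right) - 461\right) \left(- 6 \left(5 + 11\right) + 1195\right) = -6 + \left(\left(\frac{1}{2} \cdot 1 \left(-3 + 5\right) + 3\right) \left(-22\right) - 461\right) \left(\left(-6\right) 16 + 1195\right) = -6 + \left(\left(\frac{1}{2} \cdot 1 \cdot 2 + 3\right) \left(-22\right) - 461\right) \left(-96 + 1195\right) = -6 + \left(\left(1 + 3\right) \left(-22\right) - 461\right) 1099 = -6 + \left(4 \left(-22\right) - 461\right) 1099 = -6 + \left(-88 - 461\right) 1099 = -6 - 603351 = -603357$)
$w + 1005 = -603357 + 1005 = -602352$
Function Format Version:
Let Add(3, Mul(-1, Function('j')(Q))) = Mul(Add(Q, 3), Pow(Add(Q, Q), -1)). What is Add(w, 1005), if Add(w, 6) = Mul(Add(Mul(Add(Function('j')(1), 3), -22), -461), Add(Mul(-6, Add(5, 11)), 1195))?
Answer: -602352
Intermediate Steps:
Function('j')(Q) = Add(3, Mul(Rational(-1, 2), Pow(Q, -1), Add(3, Q))) (Function('j')(Q) = Add(3, Mul(-1, Mul(Add(Q, 3), Pow(Add(Q, Q), -1)))) = Add(3, Mul(-1, Mul(Add(3, Q), Pow(Mul(2, Q), -1)))) = Add(3, Mul(-1, Mul(Add(3, Q), Mul(Rational(1, 2), Pow(Q, -1))))) = Add(3, Mul(-1, Mul(Rational(1, 2), Pow(Q, -1), Add(3, Q)))) = Add(3, Mul(Rational(-1, 2), Pow(Q, -1), Add(3, Q))))
w = -603357 (w = Add(-6, Mul(Add(Mul(Add(Mul(Rational(1, 2), Pow(1, -1), Add(-3, Mul(5, 1))), 3), -22), -461), Add(Mul(-6, Add(5, 11)), 1195))) = Add(-6, Mul(Add(Mul(Add(Mul(Rational(1, 2), 1, Add(-3, 5)), 3), -22), -461), Add(Mul(-6, 16), 1195))) = Add(-6, Mul(Add(Mul(Add(Mul(Rational(1, 2), 1, 2), 3), -22), -461), Add(-96, 1195))) = Add(-6, Mul(Add(Mul(Add(1, 3), -22), -461), 1099)) = Add(-6, Mul(Add(Mul(4, -22), -461), 1099)) = Add(-6, Mul(Add(-88, -461), 1099)) = Add(-6, Mul(-549, 1099)) = Add(-6, -603351) = -603357)
Add(w, 1005) = Add(-603357, 1005) = -602352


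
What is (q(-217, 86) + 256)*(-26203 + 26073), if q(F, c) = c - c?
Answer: -33280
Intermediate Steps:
q(F, c) = 0
(q(-217, 86) + 256)*(-26203 + 26073) = (0 + 256)*(-26203 + 26073) = 256*(-130) = -33280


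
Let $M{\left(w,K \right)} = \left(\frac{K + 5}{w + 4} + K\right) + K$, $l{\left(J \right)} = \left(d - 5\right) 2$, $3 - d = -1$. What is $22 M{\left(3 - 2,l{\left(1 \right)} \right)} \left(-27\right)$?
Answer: $\frac{10098}{5} \approx 2019.6$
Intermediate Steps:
$d = 4$ ($d = 3 - -1 = 3 + 1 = 4$)
$l{\left(J \right)} = -2$ ($l{\left(J \right)} = \left(4 - 5\right) 2 = \left(-1\right) 2 = -2$)
$M{\left(w,K \right)} = 2 K + \frac{5 + K}{4 + w}$ ($M{\left(w,K \right)} = \left(\frac{5 + K}{4 + w} + K\right) + K = \left(K + \frac{5 + K}{4 + w}\right) + K = 2 K + \frac{5 + K}{4 + w}$)
$22 M{\left(3 - 2,l{\left(1 \right)} \right)} \left(-27\right) = 22 \frac{5 + 9 \left(-2\right) + 2 \left(-2\right) \left(3 - 2\right)}{4 + \left(3 - 2\right)} \left(-27\right) = 22 \frac{5 - 18 + 2 \left(-2\right) 1}{4 + 1} \left(-27\right) = 22 \frac{5 - 18 - 4}{5} \left(-27\right) = 22 \cdot \frac{1}{5} \left(-17\right) \left(-27\right) = 22 \left(- \frac{17}{5}\right) \left(-27\right) = \left(- \frac{374}{5}\right) \left(-27\right) = \frac{10098}{5}$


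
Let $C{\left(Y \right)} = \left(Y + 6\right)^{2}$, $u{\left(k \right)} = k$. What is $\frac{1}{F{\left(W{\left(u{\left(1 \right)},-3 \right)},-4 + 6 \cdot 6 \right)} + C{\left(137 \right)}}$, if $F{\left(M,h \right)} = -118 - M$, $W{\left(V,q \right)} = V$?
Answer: $\frac{1}{20330} \approx 4.9188 \cdot 10^{-5}$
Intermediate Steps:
$C{\left(Y \right)} = \left(6 + Y\right)^{2}$
$\frac{1}{F{\left(W{\left(u{\left(1 \right)},-3 \right)},-4 + 6 \cdot 6 \right)} + C{\left(137 \right)}} = \frac{1}{\left(-118 - 1\right) + \left(6 + 137\right)^{2}} = \frac{1}{\left(-118 - 1\right) + 143^{2}} = \frac{1}{-119 + 20449} = \frac{1}{20330}$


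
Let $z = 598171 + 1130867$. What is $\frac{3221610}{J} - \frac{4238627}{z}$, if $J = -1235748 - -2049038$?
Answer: $\frac{212305315835}{140620931502} \approx 1.5098$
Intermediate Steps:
$J = 813290$ ($J = -1235748 + 2049038 = 813290$)
$z = 1729038$
$\frac{3221610}{J} - \frac{4238627}{z} = \frac{3221610}{813290} - \frac{4238627}{1729038} = 3221610 \cdot \frac{1}{813290} - \frac{4238627}{1729038} = \frac{322161}{81329} - \frac{4238627}{1729038} = \frac{212305315835}{140620931502}$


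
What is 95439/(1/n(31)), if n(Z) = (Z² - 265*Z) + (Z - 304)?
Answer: -718369353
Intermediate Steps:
n(Z) = -304 + Z² - 264*Z (n(Z) = (Z² - 265*Z) + (-304 + Z) = -304 + Z² - 264*Z)
95439/(1/n(31)) = 95439/(1/(-304 + 31² - 264*31)) = 95439/(1/(-304 + 961 - 8184)) = 95439/(1/(-7527)) = 95439/(-1/7527) = 95439*(-7527) = -718369353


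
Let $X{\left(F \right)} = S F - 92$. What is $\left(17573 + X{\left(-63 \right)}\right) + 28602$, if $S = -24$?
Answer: $47595$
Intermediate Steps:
$X{\left(F \right)} = -92 - 24 F$ ($X{\left(F \right)} = - 24 F - 92 = -92 - 24 F$)
$\left(17573 + X{\left(-63 \right)}\right) + 28602 = \left(17573 - -1420\right) + 28602 = \left(17573 + \left(-92 + 1512\right)\right) + 28602 = \left(17573 + 1420\right) + 28602 = 18993 + 28602 = 47595$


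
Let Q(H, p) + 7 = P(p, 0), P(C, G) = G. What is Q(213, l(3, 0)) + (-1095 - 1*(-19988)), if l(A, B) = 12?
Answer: 18886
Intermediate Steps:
Q(H, p) = -7 (Q(H, p) = -7 + 0 = -7)
Q(213, l(3, 0)) + (-1095 - 1*(-19988)) = -7 + (-1095 - 1*(-19988)) = -7 + (-1095 + 19988) = -7 + 18893 = 18886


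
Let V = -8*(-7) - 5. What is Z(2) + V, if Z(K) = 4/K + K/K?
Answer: 54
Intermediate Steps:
V = 51 (V = 56 - 5 = 51)
Z(K) = 1 + 4/K (Z(K) = 4/K + 1 = 1 + 4/K)
Z(2) + V = (4 + 2)/2 + 51 = (½)*6 + 51 = 3 + 51 = 54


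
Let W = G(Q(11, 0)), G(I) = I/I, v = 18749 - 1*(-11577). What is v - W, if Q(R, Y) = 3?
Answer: 30325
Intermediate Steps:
v = 30326 (v = 18749 + 11577 = 30326)
G(I) = 1
W = 1
v - W = 30326 - 1*1 = 30326 - 1 = 30325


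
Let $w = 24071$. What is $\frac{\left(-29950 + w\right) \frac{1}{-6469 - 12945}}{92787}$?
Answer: $\frac{5879}{1801366818} \approx 3.2636 \cdot 10^{-6}$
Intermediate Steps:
$\frac{\left(-29950 + w\right) \frac{1}{-6469 - 12945}}{92787} = \frac{\left(-29950 + 24071\right) \frac{1}{-6469 - 12945}}{92787} = - \frac{5879}{-19414} \cdot \frac{1}{92787} = \left(-5879\right) \left(- \frac{1}{19414}\right) \frac{1}{92787} = \frac{5879}{19414} \cdot \frac{1}{92787} = \frac{5879}{1801366818}$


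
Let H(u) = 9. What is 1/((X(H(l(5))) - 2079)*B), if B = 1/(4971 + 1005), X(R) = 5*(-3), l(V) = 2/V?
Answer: -996/349 ≈ -2.8539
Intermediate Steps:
X(R) = -15
B = 1/5976 ≈ 0.00016734
1/((X(H(l(5))) - 2079)*B) = 1/((-15 - 2079)*(1/5976)) = 5976/(-2094) = -1/2094*5976 = -996/349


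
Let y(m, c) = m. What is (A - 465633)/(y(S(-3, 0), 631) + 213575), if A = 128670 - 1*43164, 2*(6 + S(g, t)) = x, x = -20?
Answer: -380127/213559 ≈ -1.7800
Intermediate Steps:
S(g, t) = -16 (S(g, t) = -6 + (½)*(-20) = -6 - 10 = -16)
A = 85506 (A = 128670 - 43164 = 85506)
(A - 465633)/(y(S(-3, 0), 631) + 213575) = (85506 - 465633)/(-16 + 213575) = -380127/213559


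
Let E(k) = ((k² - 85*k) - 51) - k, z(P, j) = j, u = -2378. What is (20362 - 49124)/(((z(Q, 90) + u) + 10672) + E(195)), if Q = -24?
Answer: -14381/14794 ≈ -0.97208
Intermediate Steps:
E(k) = -51 + k² - 86*k (E(k) = (-51 + k² - 85*k) - k = -51 + k² - 86*k)
(20362 - 49124)/(((z(Q, 90) + u) + 10672) + E(195)) = (20362 - 49124)/(((90 - 2378) + 10672) + (-51 + 195² - 86*195)) = -28762/((-2288 + 10672) + (-51 + 38025 - 16770)) = -28762/(8384 + 21204) = -28762/29588 = -28762*1/29588 = -14381/14794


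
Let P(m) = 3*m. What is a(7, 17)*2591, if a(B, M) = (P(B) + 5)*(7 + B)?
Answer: 943124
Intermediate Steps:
a(B, M) = (5 + 3*B)*(7 + B) (a(B, M) = (3*B + 5)*(7 + B) = (5 + 3*B)*(7 + B))
a(7, 17)*2591 = (35 + 3*7**2 + 26*7)*2591 = (35 + 3*49 + 182)*2591 = (35 + 147 + 182)*2591 = 364*2591 = 943124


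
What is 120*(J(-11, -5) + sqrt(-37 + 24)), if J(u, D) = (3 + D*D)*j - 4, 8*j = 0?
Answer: -480 + 120*I*sqrt(13) ≈ -480.0 + 432.67*I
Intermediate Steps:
j = 0 (j = (1/8)*0 = 0)
J(u, D) = -4 (J(u, D) = (3 + D*D)*0 - 4 = (3 + D**2)*0 - 4 = 0 - 4 = -4)
120*(J(-11, -5) + sqrt(-37 + 24)) = 120*(-4 + sqrt(-37 + 24)) = 120*(-4 + sqrt(-13)) = 120*(-4 + I*sqrt(13)) = -480 + 120*I*sqrt(13)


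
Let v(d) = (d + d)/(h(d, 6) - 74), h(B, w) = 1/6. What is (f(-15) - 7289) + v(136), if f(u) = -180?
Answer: -3310399/443 ≈ -7472.7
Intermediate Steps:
h(B, w) = 1/6
v(d) = -12*d/443 (v(d) = (d + d)/(1/6 - 74) = (2*d)/(-443/6) = (2*d)*(-6/443) = -12*d/443)
(f(-15) - 7289) + v(136) = (-180 - 7289) - 12/443*136 = -7469 - 1632/443 = -3310399/443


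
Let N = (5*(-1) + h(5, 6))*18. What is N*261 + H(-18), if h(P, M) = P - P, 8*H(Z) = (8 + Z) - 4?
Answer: -93967/4 ≈ -23492.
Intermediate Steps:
H(Z) = ½ + Z/8 (H(Z) = ((8 + Z) - 4)/8 = (4 + Z)/8 = ½ + Z/8)
h(P, M) = 0
N = -90 (N = (5*(-1) + 0)*18 = (-5 + 0)*18 = -5*18 = -90)
N*261 + H(-18) = -90*261 + (½ + (⅛)*(-18)) = -23490 + (½ - 9/4) = -23490 - 7/4 = -93967/4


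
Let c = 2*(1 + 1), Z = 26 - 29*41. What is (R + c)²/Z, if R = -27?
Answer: -529/1163 ≈ -0.45486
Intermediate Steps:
Z = -1163 (Z = 26 - 1189 = -1163)
c = 4 (c = 2*2 = 4)
(R + c)²/Z = (-27 + 4)²/(-1163) = (-23)²*(-1/1163) = 529*(-1/1163) = -529/1163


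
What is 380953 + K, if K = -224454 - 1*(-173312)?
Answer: 329811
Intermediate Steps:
K = -51142 (K = -224454 + 173312 = -51142)
380953 + K = 380953 - 51142 = 329811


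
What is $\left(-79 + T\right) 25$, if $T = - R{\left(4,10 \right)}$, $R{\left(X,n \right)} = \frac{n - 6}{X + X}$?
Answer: $- \frac{3975}{2} \approx -1987.5$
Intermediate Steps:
$R{\left(X,n \right)} = \frac{-6 + n}{2 X}$
$T = - \frac{1}{2}$ ($T = - \frac{-6 + 10}{2 \cdot 4} = - \frac{4}{2 \cdot 4} = \left(-1\right) \frac{1}{2} = - \frac{1}{2} \approx -0.5$)
$\left(-79 + T\right) 25 = \left(-79 - \frac{1}{2}\right) 25 = \left(- \frac{159}{2}\right) 25 = - \frac{3975}{2}$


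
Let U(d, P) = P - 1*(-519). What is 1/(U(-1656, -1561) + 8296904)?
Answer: 1/8295862 ≈ 1.2054e-7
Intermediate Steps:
U(d, P) = 519 + P (U(d, P) = P + 519 = 519 + P)
1/(U(-1656, -1561) + 8296904) = 1/((519 - 1561) + 8296904) = 1/(-1042 + 8296904) = 1/8295862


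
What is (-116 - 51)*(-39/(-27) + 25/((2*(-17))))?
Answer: -36239/306 ≈ -118.43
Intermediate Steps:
(-116 - 51)*(-39/(-27) + 25/((2*(-17)))) = -167*(-39*(-1/27) + 25/(-34)) = -167*(13/9 + 25*(-1/34)) = -167*(13/9 - 25/34) = -167*217/306 = -36239/306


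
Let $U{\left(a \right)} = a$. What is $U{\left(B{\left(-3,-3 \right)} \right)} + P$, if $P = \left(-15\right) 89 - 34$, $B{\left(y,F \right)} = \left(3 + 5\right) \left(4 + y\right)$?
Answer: $-1361$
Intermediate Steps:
$B{\left(y,F \right)} = 32 + 8 y$ ($B{\left(y,F \right)} = 8 \left(4 + y\right) = 32 + 8 y$)
$P = -1369$ ($P = -1335 - 34 = -1369$)
$U{\left(B{\left(-3,-3 \right)} \right)} + P = \left(32 + 8 \left(-3\right)\right) - 1369 = \left(32 - 24\right) - 1369 = 8 - 1369 = -1361$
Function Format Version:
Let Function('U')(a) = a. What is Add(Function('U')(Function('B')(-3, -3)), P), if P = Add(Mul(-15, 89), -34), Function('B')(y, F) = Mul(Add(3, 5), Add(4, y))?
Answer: -1361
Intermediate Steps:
Function('B')(y, F) = Add(32, Mul(8, y)) (Function('B')(y, F) = Mul(8, Add(4, y)) = Add(32, Mul(8, y)))
P = -1369 (P = Add(-1335, -34) = -1369)
Add(Function('U')(Function('B')(-3, -3)), P) = Add(Add(32, Mul(8, -3)), -1369) = Add(Add(32, -24), -1369) = Add(8, -1369) = -1361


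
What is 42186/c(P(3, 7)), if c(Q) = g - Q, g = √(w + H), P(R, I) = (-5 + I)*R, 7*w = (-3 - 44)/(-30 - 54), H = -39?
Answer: -148832208/44053 - 590604*I*√68655/44053 ≈ -3378.5 - 3512.8*I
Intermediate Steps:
w = 47/588 (w = ((-3 - 44)/(-30 - 54))/7 = (-47/(-84))/7 = (-47*(-1/84))/7 = (⅐)*(47/84) = 47/588 ≈ 0.079932)
P(R, I) = R*(-5 + I)
g = I*√68655/42 (g = √(47/588 - 39) = √(-22885/588) = I*√68655/42 ≈ 6.2386*I)
c(Q) = -Q + I*√68655/42 (c(Q) = I*√68655/42 - Q = -Q + I*√68655/42)
42186/c(P(3, 7)) = 42186/(-3*(-5 + 7) + I*√68655/42) = 42186/(-3*2 + I*√68655/42) = 42186/(-1*6 + I*√68655/42) = 42186/(-6 + I*√68655/42)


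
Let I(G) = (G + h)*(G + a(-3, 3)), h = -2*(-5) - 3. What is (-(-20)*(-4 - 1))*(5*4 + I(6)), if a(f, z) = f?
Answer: -5900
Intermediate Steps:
h = 7 (h = 10 - 3 = 7)
I(G) = (-3 + G)*(7 + G) (I(G) = (G + 7)*(G - 3) = (7 + G)*(-3 + G) = (-3 + G)*(7 + G))
(-(-20)*(-4 - 1))*(5*4 + I(6)) = (-(-20)*(-4 - 1))*(5*4 + (-21 + 6² + 4*6)) = (-(-20)*(-5))*(20 + (-21 + 36 + 24)) = (-10*10)*(20 + 39) = -100*59 = -5900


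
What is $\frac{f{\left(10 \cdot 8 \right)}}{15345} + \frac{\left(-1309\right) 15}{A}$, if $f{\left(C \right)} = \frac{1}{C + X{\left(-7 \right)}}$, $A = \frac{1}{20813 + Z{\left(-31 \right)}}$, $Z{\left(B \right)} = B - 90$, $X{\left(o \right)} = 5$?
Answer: $- \frac{529930839091499}{1304325} \approx -4.0629 \cdot 10^{8}$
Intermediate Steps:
$Z{\left(B \right)} = -90 + B$ ($Z{\left(B \right)} = B - 90 = -90 + B$)
$A = \frac{1}{20692}$ ($A = \frac{1}{20813 - 121} = \frac{1}{20692} \approx 4.8328 \cdot 10^{-5}$)
$f{\left(C \right)} = \frac{1}{5 + C}$ ($f{\left(C \right)} = \frac{1}{C + 5} = \frac{1}{5 + C}$)
$\frac{f{\left(10 \cdot 8 \right)}}{15345} + \frac{\left(-1309\right) 15}{A} = \frac{1}{\left(5 + 10 \cdot 8\right) 15345} + \left(-1309\right) 15 \frac{1}{\frac{1}{20692}} = \frac{1}{5 + 80} \cdot \frac{1}{15345} - 406287420 = \frac{1}{85} \cdot \frac{1}{15345} - 406287420 = \frac{1}{1304325} - 406287420 = - \frac{529930839091499}{1304325}$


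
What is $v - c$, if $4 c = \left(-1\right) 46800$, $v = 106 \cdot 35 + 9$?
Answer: $15419$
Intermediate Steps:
$v = 3719$ ($v = 3710 + 9 = 3719$)
$c = -11700$ ($c = \frac{\left(-1\right) 46800}{4} = \frac{1}{4} \left(-46800\right) = -11700$)
$v - c = 3719 - -11700 = 3719 + 11700 = 15419$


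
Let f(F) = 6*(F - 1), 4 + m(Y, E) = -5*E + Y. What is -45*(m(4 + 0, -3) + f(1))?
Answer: -675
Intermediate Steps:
m(Y, E) = -4 + Y - 5*E (m(Y, E) = -4 + (-5*E + Y) = -4 + (Y - 5*E) = -4 + Y - 5*E)
f(F) = -6 + 6*F (f(F) = 6*(-1 + F) = -6 + 6*F)
-45*(m(4 + 0, -3) + f(1)) = -45*((-4 + (4 + 0) - 5*(-3)) + (-6 + 6*1)) = -45*((-4 + 4 + 15) + (-6 + 6)) = -45*(15 + 0) = -45*15 = -675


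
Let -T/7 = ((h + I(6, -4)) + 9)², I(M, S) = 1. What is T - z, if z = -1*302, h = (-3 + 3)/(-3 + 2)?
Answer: -398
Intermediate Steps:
h = 0 (h = 0/(-1) = 0*(-1) = 0)
z = -302
T = -700 (T = -7*((0 + 1) + 9)² = -7*(1 + 9)² = -7*10² = -7*100 = -700)
T - z = -700 - 1*(-302) = -700 + 302 = -398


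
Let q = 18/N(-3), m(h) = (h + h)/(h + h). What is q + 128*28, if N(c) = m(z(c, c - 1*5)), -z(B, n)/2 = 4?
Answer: 3602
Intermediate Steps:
z(B, n) = -8 (z(B, n) = -2*4 = -8)
m(h) = 1 (m(h) = (2*h)/((2*h)) = (2*h)*(1/(2*h)) = 1)
N(c) = 1
q = 18 (q = 18/1 = 18*1 = 18)
q + 128*28 = 18 + 128*28 = 18 + 3584 = 3602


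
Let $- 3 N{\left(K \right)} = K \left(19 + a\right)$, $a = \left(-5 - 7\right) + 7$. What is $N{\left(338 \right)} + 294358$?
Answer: $\frac{878342}{3} \approx 2.9278 \cdot 10^{5}$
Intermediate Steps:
$a = -5$ ($a = -12 + 7 = -5$)
$N{\left(K \right)} = - \frac{14 K}{3}$ ($N{\left(K \right)} = - \frac{K \left(19 - 5\right)}{3} = - \frac{K 14}{3} = - \frac{14 K}{3}$)
$N{\left(338 \right)} + 294358 = \left(- \frac{14}{3}\right) 338 + 294358 = - \frac{4732}{3} + 294358 = \frac{878342}{3}$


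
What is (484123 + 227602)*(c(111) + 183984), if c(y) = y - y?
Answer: 130946012400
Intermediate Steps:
c(y) = 0
(484123 + 227602)*(c(111) + 183984) = (484123 + 227602)*(0 + 183984) = 711725*183984 = 130946012400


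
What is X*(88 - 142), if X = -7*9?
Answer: 3402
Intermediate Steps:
X = -63
X*(88 - 142) = -63*(88 - 142) = -63*(-54) = 3402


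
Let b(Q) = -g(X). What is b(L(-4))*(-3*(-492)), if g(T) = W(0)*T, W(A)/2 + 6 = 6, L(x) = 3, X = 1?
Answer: 0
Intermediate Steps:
W(A) = 0 (W(A) = -12 + 2*6 = -12 + 12 = 0)
g(T) = 0 (g(T) = 0*T = 0)
b(Q) = 0 (b(Q) = -1*0 = 0)
b(L(-4))*(-3*(-492)) = 0*(-3*(-492)) = 0*1476 = 0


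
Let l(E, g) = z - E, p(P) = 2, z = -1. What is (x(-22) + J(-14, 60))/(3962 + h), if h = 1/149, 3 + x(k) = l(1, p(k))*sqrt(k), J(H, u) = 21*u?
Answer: 187293/590339 - 298*I*sqrt(22)/590339 ≈ 0.31726 - 0.0023677*I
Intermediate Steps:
l(E, g) = -1 - E
x(k) = -3 - 2*sqrt(k) (x(k) = -3 + (-1 - 1*1)*sqrt(k) = -3 + (-1 - 1)*sqrt(k) = -3 - 2*sqrt(k))
h = 1/149 ≈ 0.0067114
(x(-22) + J(-14, 60))/(3962 + h) = ((-3 - 2*I*sqrt(22)) + 21*60)/(3962 + 1/149) = ((-3 - 2*I*sqrt(22)) + 1260)/(590339/149) = ((-3 - 2*I*sqrt(22)) + 1260)*(149/590339) = (1257 - 2*I*sqrt(22))*(149/590339) = 187293/590339 - 298*I*sqrt(22)/590339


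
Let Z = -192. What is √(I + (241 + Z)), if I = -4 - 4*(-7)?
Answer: √73 ≈ 8.5440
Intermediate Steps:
I = 24 (I = -4 + 28 = 24)
√(I + (241 + Z)) = √(24 + (241 - 192)) = √(24 + 49) = √73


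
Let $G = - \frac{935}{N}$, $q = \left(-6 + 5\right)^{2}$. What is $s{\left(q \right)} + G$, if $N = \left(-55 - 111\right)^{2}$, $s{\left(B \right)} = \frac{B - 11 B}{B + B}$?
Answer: $- \frac{138715}{27556} \approx -5.0339$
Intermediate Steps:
$q = 1$ ($q = \left(-1\right)^{2} = 1$)
$s{\left(B \right)} = -5$ ($s{\left(B \right)} = \frac{\left(-10\right) B}{2 B} = - 10 B \frac{1}{2 B} = -5$)
$N = 27556$ ($N = \left(-166\right)^{2} = 27556$)
$G = - \frac{935}{27556} \approx -0.033931$
$s{\left(q \right)} + G = -5 - \frac{935}{27556} = - \frac{138715}{27556}$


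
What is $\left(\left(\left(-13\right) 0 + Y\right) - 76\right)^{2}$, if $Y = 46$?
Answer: $900$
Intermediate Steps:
$\left(\left(\left(-13\right) 0 + Y\right) - 76\right)^{2} = \left(\left(\left(-13\right) 0 + 46\right) - 76\right)^{2} = \left(\left(0 + 46\right) - 76\right)^{2} = \left(46 - 76\right)^{2} = \left(-30\right)^{2} = 900$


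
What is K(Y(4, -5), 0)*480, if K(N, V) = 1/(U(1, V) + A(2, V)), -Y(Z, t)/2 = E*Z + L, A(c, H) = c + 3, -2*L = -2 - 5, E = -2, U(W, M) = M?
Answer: 96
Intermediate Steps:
L = 7/2 (L = -(-2 - 5)/2 = -1/2*(-7) = 7/2 ≈ 3.5000)
A(c, H) = 3 + c
Y(Z, t) = -7 + 4*Z (Y(Z, t) = -2*(-2*Z + 7/2) = -2*(7/2 - 2*Z) = -7 + 4*Z)
K(N, V) = 1/(5 + V) (K(N, V) = 1/(V + (3 + 2)) = 1/(V + 5) = 1/(5 + V))
K(Y(4, -5), 0)*480 = 480/(5 + 0) = 480/5 = (1/5)*480 = 96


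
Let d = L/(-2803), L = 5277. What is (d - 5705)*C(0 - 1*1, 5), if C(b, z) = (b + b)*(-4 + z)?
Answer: 31992784/2803 ≈ 11414.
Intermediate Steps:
C(b, z) = 2*b*(-4 + z) (C(b, z) = (2*b)*(-4 + z) = 2*b*(-4 + z))
d = -5277/2803 (d = 5277/(-2803) = 5277*(-1/2803) = -5277/2803 ≈ -1.8826)
(d - 5705)*C(0 - 1*1, 5) = (-5277/2803 - 5705)*(2*(0 - 1*1)*(-4 + 5)) = -31992784*(0 - 1)/2803 = -31992784*(-1)/2803 = -15996392/2803*(-2) = 31992784/2803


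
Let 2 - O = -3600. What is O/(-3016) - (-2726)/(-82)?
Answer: -2129245/61828 ≈ -34.438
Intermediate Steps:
O = 3602 (O = 2 - 1*(-3600) = 2 + 3600 = 3602)
O/(-3016) - (-2726)/(-82) = 3602/(-3016) - (-2726)/(-82) = 3602*(-1/3016) - (-2726)*(-1)/82 = -1801/1508 - 1*1363/41 = -1801/1508 - 1363/41 = -2129245/61828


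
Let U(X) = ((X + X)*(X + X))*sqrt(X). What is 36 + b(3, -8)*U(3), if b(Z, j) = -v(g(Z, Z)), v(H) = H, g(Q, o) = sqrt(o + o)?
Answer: 36 - 108*sqrt(2) ≈ -116.74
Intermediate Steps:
g(Q, o) = sqrt(2)*sqrt(o) (g(Q, o) = sqrt(2*o) = sqrt(2)*sqrt(o))
b(Z, j) = -sqrt(2)*sqrt(Z)
U(X) = 4*X**(5/2) (U(X) = ((2*X)*(2*X))*sqrt(X) = (4*X**2)*sqrt(X) = 4*X**(5/2))
36 + b(3, -8)*U(3) = 36 + (-sqrt(2)*sqrt(3))*(4*3**(5/2)) = 36 + (-sqrt(6))*(4*(9*sqrt(3))) = 36 + (-sqrt(6))*(36*sqrt(3)) = 36 - 108*sqrt(2)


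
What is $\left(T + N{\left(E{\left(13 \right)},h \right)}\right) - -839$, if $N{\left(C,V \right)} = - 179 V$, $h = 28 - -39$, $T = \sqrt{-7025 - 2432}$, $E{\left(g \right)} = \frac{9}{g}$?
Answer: $-11154 + 7 i \sqrt{193} \approx -11154.0 + 97.247 i$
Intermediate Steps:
$T = 7 i \sqrt{193}$ ($T = \sqrt{-9457} = 7 i \sqrt{193} \approx 97.247 i$)
$h = 67$ ($h = 28 + 39 = 67$)
$\left(T + N{\left(E{\left(13 \right)},h \right)}\right) - -839 = \left(7 i \sqrt{193} - 11993\right) - -839 = \left(7 i \sqrt{193} - 11993\right) + \left(-594 + 1433\right) = \left(-11993 + 7 i \sqrt{193}\right) + 839 = -11154 + 7 i \sqrt{193}$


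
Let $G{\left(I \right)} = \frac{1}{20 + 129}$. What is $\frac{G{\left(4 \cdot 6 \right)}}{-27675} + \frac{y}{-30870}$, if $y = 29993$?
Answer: $- \frac{2748409241}{2828772450} \approx -0.97159$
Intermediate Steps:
$G{\left(I \right)} = \frac{1}{149}$
$\frac{G{\left(4 \cdot 6 \right)}}{-27675} + \frac{y}{-30870} = \frac{1}{149 \left(-27675\right)} + \frac{29993}{-30870} = \frac{1}{149} \left(- \frac{1}{27675}\right) + 29993 \left(- \frac{1}{30870}\right) = - \frac{1}{4123575} - \frac{29993}{30870} = - \frac{2748409241}{2828772450}$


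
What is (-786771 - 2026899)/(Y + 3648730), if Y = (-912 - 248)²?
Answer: -281367/499433 ≈ -0.56337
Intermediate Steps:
Y = 1345600 (Y = (-1160)² = 1345600)
(-786771 - 2026899)/(Y + 3648730) = (-786771 - 2026899)/(1345600 + 3648730) = -2813670/4994330 = -2813670*1/4994330 = -281367/499433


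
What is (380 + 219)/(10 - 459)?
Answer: -599/449 ≈ -1.3341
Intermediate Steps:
(380 + 219)/(10 - 459) = 599/(-449) = 599*(-1/449) = -599/449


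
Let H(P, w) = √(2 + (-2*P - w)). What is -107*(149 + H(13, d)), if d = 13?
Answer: -15943 - 107*I*√37 ≈ -15943.0 - 650.86*I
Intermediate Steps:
H(P, w) = √(2 - w - 2*P) (H(P, w) = √(2 + (-w - 2*P)) = √(2 - w - 2*P))
-107*(149 + H(13, d)) = -107*(149 + √(2 - 1*13 - 2*13)) = -107*(149 + √(2 - 13 - 26)) = -107*(149 + √(-37)) = -107*(149 + I*√37) = -15943 - 107*I*√37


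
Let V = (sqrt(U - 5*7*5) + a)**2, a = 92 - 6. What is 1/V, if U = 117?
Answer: (86 + I*sqrt(58))**(-2) ≈ 0.00013207 - 2.3576e-5*I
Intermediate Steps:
a = 86
V = (86 + I*sqrt(58))**2 (V = (sqrt(117 - 5*7*5) + 86)**2 = (sqrt(117 - 35*5) + 86)**2 = (sqrt(117 - 175) + 86)**2 = (sqrt(-58) + 86)**2 = (I*sqrt(58) + 86)**2 = (86 + I*sqrt(58))**2 ≈ 7338.0 + 1309.9*I)
1/V = 1/((86 + I*sqrt(58))**2) = (86 + I*sqrt(58))**(-2)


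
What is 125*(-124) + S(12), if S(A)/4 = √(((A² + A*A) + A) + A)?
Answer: -15500 + 8*√78 ≈ -15429.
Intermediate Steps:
S(A) = 4*√(2*A + 2*A²) (S(A) = 4*√(((A² + A*A) + A) + A) = 4*√(((A² + A²) + A) + A) = 4*√((2*A² + A) + A) = 4*√((A + 2*A²) + A) = 4*√(2*A + 2*A²))
125*(-124) + S(12) = 125*(-124) + 4*√2*√(12*(1 + 12)) = -15500 + 4*√2*√(12*13) = -15500 + 4*√2*√156 = -15500 + 4*√2*(2*√39) = -15500 + 8*√78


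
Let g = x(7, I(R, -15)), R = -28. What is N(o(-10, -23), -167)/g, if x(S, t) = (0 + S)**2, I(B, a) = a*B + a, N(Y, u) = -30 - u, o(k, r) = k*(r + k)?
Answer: 137/49 ≈ 2.7959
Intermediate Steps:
o(k, r) = k*(k + r)
I(B, a) = a + B*a (I(B, a) = B*a + a = a + B*a)
x(S, t) = S**2
g = 49 (g = 7**2 = 49)
N(o(-10, -23), -167)/g = (-30 - 1*(-167))/49 = (-30 + 167)*(1/49) = 137*(1/49) = 137/49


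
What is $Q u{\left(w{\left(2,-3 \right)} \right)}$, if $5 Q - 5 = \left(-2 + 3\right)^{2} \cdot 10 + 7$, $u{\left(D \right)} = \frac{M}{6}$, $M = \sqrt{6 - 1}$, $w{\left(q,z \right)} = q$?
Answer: $\frac{11 \sqrt{5}}{15} \approx 1.6398$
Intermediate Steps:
$M = \sqrt{5} \approx 2.2361$
$u{\left(D \right)} = \frac{\sqrt{5}}{6}$
$Q = \frac{22}{5}$ ($Q = 1 + \frac{\left(-2 + 3\right)^{2} \cdot 10 + 7}{5} = 1 + \frac{1^{2} \cdot 10 + 7}{5} = 1 + \frac{1 \cdot 10 + 7}{5} = 1 + \frac{10 + 7}{5} = 1 + \frac{1}{5} \cdot 17 = 1 + \frac{17}{5} = \frac{22}{5} \approx 4.4$)
$Q u{\left(w{\left(2,-3 \right)} \right)} = \frac{22 \frac{\sqrt{5}}{6}}{5} = \frac{11 \sqrt{5}}{15}$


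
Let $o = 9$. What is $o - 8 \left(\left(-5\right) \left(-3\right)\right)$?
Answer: $-111$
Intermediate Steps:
$o - 8 \left(\left(-5\right) \left(-3\right)\right) = 9 - 8 \left(\left(-5\right) \left(-3\right)\right) = 9 - 120 = -111$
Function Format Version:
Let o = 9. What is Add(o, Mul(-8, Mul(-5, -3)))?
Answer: -111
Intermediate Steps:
Add(o, Mul(-8, Mul(-5, -3))) = Add(9, Mul(-8, Mul(-5, -3))) = Add(9, Mul(-8, 15)) = Add(9, -120) = -111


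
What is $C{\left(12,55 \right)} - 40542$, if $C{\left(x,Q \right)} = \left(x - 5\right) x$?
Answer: $-40458$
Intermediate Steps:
$C{\left(x,Q \right)} = x \left(-5 + x\right)$ ($C{\left(x,Q \right)} = \left(-5 + x\right) x = x \left(-5 + x\right)$)
$C{\left(12,55 \right)} - 40542 = 12 \left(-5 + 12\right) - 40542 = 12 \cdot 7 - 40542 = 84 - 40542 = -40458$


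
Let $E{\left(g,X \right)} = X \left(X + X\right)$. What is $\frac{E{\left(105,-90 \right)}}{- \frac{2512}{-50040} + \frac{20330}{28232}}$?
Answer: $\frac{1430388396000}{68014499} \approx 21031.0$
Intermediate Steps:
$E{\left(g,X \right)} = 2 X^{2}$ ($E{\left(g,X \right)} = X 2 X = 2 X^{2}$)
$\frac{E{\left(105,-90 \right)}}{- \frac{2512}{-50040} + \frac{20330}{28232}} = \frac{2 \left(-90\right)^{2}}{- \frac{2512}{-50040} + \frac{20330}{28232}} = \frac{2 \cdot 8100}{\left(-2512\right) \left(- \frac{1}{50040}\right) + 20330 \cdot \frac{1}{28232}} = \frac{16200}{\frac{314}{6255} + \frac{10165}{14116}} = \frac{16200}{\frac{68014499}{88295580}} = 16200 \cdot \frac{88295580}{68014499} = \frac{1430388396000}{68014499}$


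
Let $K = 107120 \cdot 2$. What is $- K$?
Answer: $-214240$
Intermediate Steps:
$K = 214240$
$- K = \left(-1\right) 214240 = -214240$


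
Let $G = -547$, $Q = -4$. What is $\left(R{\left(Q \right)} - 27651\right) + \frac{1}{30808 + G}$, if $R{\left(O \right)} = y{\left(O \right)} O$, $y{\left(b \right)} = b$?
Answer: $- \frac{836262734}{30261} \approx -27635.0$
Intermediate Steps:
$R{\left(O \right)} = O^{2}$ ($R{\left(O \right)} = O O = O^{2}$)
$\left(R{\left(Q \right)} - 27651\right) + \frac{1}{30808 + G} = \left(\left(-4\right)^{2} - 27651\right) + \frac{1}{30808 - 547} = \left(16 - 27651\right) + \frac{1}{30261} = -27635 + \frac{1}{30261} = - \frac{836262734}{30261}$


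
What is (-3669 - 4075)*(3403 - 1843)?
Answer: -12080640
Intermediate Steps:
(-3669 - 4075)*(3403 - 1843) = -7744*1560 = -12080640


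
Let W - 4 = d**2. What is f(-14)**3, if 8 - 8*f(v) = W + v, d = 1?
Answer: 4913/512 ≈ 9.5957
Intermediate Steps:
W = 5 (W = 4 + 1**2 = 4 + 1 = 5)
f(v) = 3/8 - v/8 (f(v) = 1 - (5 + v)/8 = 1 + (-5/8 - v/8) = 3/8 - v/8)
f(-14)**3 = (3/8 - 1/8*(-14))**3 = (3/8 + 7/4)**3 = (17/8)**3 = 4913/512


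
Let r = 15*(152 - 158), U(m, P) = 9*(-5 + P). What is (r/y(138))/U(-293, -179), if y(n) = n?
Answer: 5/12696 ≈ 0.00039382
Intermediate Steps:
U(m, P) = -45 + 9*P
r = -90 (r = 15*(-6) = -90)
(r/y(138))/U(-293, -179) = (-90/138)/(-45 + 9*(-179)) = (-90*1/138)/(-45 - 1611) = -15/23/(-1656) = -15/23*(-1/1656) = 5/12696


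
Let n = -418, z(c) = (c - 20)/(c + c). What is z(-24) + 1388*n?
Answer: -6962197/12 ≈ -5.8018e+5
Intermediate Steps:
z(c) = (-20 + c)/(2*c) (z(c) = (-20 + c)/((2*c)) = (-20 + c)*(1/(2*c)) = (-20 + c)/(2*c))
z(-24) + 1388*n = (1/2)*(-20 - 24)/(-24) + 1388*(-418) = (1/2)*(-1/24)*(-44) - 580184 = 11/12 - 580184 = -6962197/12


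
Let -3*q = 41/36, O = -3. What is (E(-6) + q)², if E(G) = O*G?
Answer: 3621409/11664 ≈ 310.48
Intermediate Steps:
q = -41/108 (q = -41/(3*36) = -⅓*41/36 = -41/108 ≈ -0.37963)
E(G) = -3*G
(E(-6) + q)² = (-3*(-6) - 41/108)² = (18 - 41/108)² = (1903/108)² = 3621409/11664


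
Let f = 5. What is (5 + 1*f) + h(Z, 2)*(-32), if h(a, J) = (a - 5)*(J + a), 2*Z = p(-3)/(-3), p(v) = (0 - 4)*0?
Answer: 330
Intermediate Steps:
p(v) = 0 (p(v) = -4*0 = 0)
Z = 0 (Z = (0/(-3))/2 = (0*(-1/3))/2 = (1/2)*0 = 0)
h(a, J) = (-5 + a)*(J + a)
(5 + 1*f) + h(Z, 2)*(-32) = (5 + 1*5) + (0**2 - 5*2 - 5*0 + 2*0)*(-32) = (5 + 5) + (0 - 10 + 0 + 0)*(-32) = 10 - 10*(-32) = 10 + 320 = 330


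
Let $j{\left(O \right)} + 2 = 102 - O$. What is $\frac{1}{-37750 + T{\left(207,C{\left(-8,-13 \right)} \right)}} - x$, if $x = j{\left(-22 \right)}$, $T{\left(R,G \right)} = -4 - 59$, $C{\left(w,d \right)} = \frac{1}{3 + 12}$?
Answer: $- \frac{4613187}{37813} \approx -122.0$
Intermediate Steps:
$C{\left(w,d \right)} = \frac{1}{15}$
$T{\left(R,G \right)} = -63$ ($T{\left(R,G \right)} = -4 - 59 = -63$)
$j{\left(O \right)} = 100 - O$ ($j{\left(O \right)} = -2 - \left(-102 + O\right) = 100 - O$)
$x = 122$ ($x = 100 - -22 = 100 + 22 = 122$)
$\frac{1}{-37750 + T{\left(207,C{\left(-8,-13 \right)} \right)}} - x = \frac{1}{-37750 - 63} - 122 = \frac{1}{-37813} - 122 = - \frac{1}{37813} - 122 = - \frac{4613187}{37813}$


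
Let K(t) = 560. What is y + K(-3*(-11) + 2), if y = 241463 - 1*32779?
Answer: 209244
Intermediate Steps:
y = 208684 (y = 241463 - 32779 = 208684)
y + K(-3*(-11) + 2) = 208684 + 560 = 209244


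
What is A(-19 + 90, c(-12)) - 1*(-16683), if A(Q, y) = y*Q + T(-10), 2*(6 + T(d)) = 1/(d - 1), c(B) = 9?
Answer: 380951/22 ≈ 17316.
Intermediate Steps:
T(d) = -6 + 1/(2*(-1 + d)) (T(d) = -6 + 1/(2*(d - 1)) = -6 + 1/(2*(-1 + d)))
A(Q, y) = -133/22 + Q*y (A(Q, y) = y*Q + (13 - 12*(-10))/(2*(-1 - 10)) = Q*y + (½)*(13 + 120)/(-11) = Q*y + (½)*(-1/11)*133 = Q*y - 133/22 = -133/22 + Q*y)
A(-19 + 90, c(-12)) - 1*(-16683) = (-133/22 + (-19 + 90)*9) - 1*(-16683) = (-133/22 + 71*9) + 16683 = (-133/22 + 639) + 16683 = 13925/22 + 16683 = 380951/22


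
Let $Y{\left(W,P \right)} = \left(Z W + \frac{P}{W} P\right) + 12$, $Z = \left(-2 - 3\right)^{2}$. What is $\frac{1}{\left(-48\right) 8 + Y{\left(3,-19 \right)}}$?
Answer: $- \frac{3}{530} \approx -0.0056604$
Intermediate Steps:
$Z = 25$ ($Z = \left(-5\right)^{2} = 25$)
$Y{\left(W,P \right)} = 12 + 25 W + \frac{P^{2}}{W}$ ($Y{\left(W,P \right)} = \left(25 W + \frac{P}{W} P\right) + 12 = \left(25 W + \frac{P^{2}}{W}\right) + 12 = 12 + 25 W + \frac{P^{2}}{W}$)
$\frac{1}{\left(-48\right) 8 + Y{\left(3,-19 \right)}} = \frac{1}{\left(-48\right) 8 + \left(12 + 25 \cdot 3 + \frac{\left(-19\right)^{2}}{3}\right)} = \frac{1}{-384 + \left(12 + 75 + 361 \cdot \frac{1}{3}\right)} = \frac{1}{-384 + \left(12 + 75 + \frac{361}{3}\right)} = \frac{1}{-384 + \frac{622}{3}} = \frac{1}{- \frac{530}{3}} = - \frac{3}{530}$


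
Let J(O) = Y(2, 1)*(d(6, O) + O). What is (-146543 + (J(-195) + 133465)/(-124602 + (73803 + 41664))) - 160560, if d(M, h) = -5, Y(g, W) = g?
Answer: -62344866/203 ≈ -3.0712e+5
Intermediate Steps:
J(O) = -10 + 2*O (J(O) = 2*(-5 + O) = -10 + 2*O)
(-146543 + (J(-195) + 133465)/(-124602 + (73803 + 41664))) - 160560 = (-146543 + ((-10 + 2*(-195)) + 133465)/(-124602 + (73803 + 41664))) - 160560 = (-146543 + ((-10 - 390) + 133465)/(-124602 + 115467)) - 160560 = (-146543 + (-400 + 133465)/(-9135)) - 160560 = (-146543 + 133065*(-1/9135)) - 160560 = (-146543 - 2957/203) - 160560 = -29751186/203 - 160560 = -62344866/203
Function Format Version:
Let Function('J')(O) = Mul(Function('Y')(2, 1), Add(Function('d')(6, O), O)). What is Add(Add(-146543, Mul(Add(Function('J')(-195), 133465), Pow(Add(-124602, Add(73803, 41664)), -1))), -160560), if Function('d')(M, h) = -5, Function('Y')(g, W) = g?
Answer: Rational(-62344866, 203) ≈ -3.0712e+5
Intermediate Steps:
Function('J')(O) = Add(-10, Mul(2, O)) (Function('J')(O) = Mul(2, Add(-5, O)) = Add(-10, Mul(2, O)))
Add(Add(-146543, Mul(Add(Function('J')(-195), 133465), Pow(Add(-124602, Add(73803, 41664)), -1))), -160560) = Add(Add(-146543, Mul(Add(Add(-10, Mul(2, -195)), 133465), Pow(Add(-124602, Add(73803, 41664)), -1))), -160560) = Add(Add(-146543, Mul(Add(Add(-10, -390), 133465), Pow(Add(-124602, 115467), -1))), -160560) = Add(Add(-146543, Mul(Add(-400, 133465), Pow(-9135, -1))), -160560) = Add(Add(-146543, Mul(133065, Rational(-1, 9135))), -160560) = Add(Add(-146543, Rational(-2957, 203)), -160560) = Add(Rational(-29751186, 203), -160560) = Rational(-62344866, 203)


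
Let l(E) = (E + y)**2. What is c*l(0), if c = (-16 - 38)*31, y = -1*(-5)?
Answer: -41850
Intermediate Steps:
y = 5
l(E) = (5 + E)**2 (l(E) = (E + 5)**2 = (5 + E)**2)
c = -1674 (c = -54*31 = -1674)
c*l(0) = -1674*(5 + 0)**2 = -1674*5**2 = -1674*25 = -41850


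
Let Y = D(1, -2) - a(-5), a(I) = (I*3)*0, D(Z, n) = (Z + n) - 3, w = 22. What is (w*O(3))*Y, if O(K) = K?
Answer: -264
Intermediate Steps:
D(Z, n) = -3 + Z + n
a(I) = 0 (a(I) = (3*I)*0 = 0)
Y = -4 (Y = (-3 + 1 - 2) - 1*0 = -4 + 0 = -4)
(w*O(3))*Y = (22*3)*(-4) = 66*(-4) = -264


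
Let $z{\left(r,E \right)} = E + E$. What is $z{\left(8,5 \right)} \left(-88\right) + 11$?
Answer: $-869$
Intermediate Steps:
$z{\left(r,E \right)} = 2 E$
$z{\left(8,5 \right)} \left(-88\right) + 11 = 2 \cdot 5 \left(-88\right) + 11 = 10 \left(-88\right) + 11 = -880 + 11 = -869$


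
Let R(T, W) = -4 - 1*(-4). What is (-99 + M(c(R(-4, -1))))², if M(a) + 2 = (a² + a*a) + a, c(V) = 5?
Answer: 2116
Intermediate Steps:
R(T, W) = 0 (R(T, W) = -4 + 4 = 0)
M(a) = -2 + a + 2*a² (M(a) = -2 + ((a² + a*a) + a) = -2 + ((a² + a²) + a) = -2 + (2*a² + a) = -2 + (a + 2*a²) = -2 + a + 2*a²)
(-99 + M(c(R(-4, -1))))² = (-99 + (-2 + 5 + 2*5²))² = (-99 + (-2 + 5 + 2*25))² = (-99 + (-2 + 5 + 50))² = (-99 + 53)² = (-46)² = 2116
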